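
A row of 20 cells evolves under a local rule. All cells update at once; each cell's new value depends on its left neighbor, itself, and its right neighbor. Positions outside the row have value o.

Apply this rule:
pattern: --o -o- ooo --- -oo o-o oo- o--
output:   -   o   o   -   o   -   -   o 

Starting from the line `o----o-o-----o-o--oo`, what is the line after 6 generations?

generation 1: -o---o-oo----o-oo-oo
generation 2: -oo--o-o-o---o-o--oo
generation 3: -o-o-o-o-oo--o-oo-oo
generation 4: -o-o-o-o-o-o-o-o--oo
generation 5: -o-o-o-o-o-o-o-oo-oo
generation 6: -o-o-o-o-o-o-o-o--oo

-o-o-o-o-o-o-o-o--oo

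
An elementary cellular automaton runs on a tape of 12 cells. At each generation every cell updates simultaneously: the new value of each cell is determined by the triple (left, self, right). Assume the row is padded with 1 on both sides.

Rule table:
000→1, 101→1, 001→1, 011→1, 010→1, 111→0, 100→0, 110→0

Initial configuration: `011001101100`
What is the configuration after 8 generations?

110011011001
000110110011
011101100110
110011001101
000110011011
011100110110
110001101101
000111011011

000111011011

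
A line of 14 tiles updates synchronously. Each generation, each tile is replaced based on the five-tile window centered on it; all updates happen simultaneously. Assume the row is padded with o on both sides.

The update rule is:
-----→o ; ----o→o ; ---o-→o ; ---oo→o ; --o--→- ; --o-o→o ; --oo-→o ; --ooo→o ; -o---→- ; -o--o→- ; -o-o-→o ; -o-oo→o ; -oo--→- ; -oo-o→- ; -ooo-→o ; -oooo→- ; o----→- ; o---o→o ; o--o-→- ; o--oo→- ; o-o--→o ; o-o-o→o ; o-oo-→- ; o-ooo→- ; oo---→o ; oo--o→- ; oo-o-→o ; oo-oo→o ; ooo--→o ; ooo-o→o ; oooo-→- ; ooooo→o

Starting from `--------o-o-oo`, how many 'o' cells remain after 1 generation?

11

o-oooooooooo--
count of o: 11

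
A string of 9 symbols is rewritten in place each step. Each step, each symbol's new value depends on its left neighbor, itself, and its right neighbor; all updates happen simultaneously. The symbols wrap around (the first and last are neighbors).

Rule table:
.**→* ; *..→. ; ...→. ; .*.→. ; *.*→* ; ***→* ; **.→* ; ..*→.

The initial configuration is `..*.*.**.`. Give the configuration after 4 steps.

...*.***.
....****.
....****.  (fixed point — unchanged through step 4)

....****.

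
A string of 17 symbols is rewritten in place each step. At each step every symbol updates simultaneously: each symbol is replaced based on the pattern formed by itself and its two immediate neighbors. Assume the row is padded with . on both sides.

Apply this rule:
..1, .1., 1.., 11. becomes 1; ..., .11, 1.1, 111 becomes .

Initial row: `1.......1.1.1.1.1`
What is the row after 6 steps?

......1.1.1.1.1.1

11.....11.1.1.1.1
.11...1.1.1.1.1.1
1.11.11.1.1.1.1.1
1..1..1.1.1.1.1.1
1111111.1.1.1.1.1
......1.1.1.1.1.1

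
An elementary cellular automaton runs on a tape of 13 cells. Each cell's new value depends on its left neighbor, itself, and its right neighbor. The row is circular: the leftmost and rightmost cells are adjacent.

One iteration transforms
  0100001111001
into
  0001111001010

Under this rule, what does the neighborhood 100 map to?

At position 2 the neighborhood is 100; the next row has 0 there.

0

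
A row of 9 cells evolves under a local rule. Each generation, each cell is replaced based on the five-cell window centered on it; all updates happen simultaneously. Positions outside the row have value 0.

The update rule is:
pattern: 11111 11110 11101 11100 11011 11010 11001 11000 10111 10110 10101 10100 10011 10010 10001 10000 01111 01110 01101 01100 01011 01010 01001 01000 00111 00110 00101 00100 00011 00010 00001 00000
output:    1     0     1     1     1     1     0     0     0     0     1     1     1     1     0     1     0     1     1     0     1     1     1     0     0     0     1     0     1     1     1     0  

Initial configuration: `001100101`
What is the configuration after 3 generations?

001100010

110001111
000010001
001100010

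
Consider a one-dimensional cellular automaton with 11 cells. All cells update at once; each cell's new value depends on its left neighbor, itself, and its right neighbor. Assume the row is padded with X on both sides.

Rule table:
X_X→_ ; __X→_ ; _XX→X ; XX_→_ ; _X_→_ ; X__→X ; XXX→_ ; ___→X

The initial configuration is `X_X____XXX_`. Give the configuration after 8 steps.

XXXXX____X_

___XXX_X___
XX_X____XX_
____XXX_X__
XXX_X____X_
_____XXX___
XXXX_X__XX_
______X_X__
XXXXX____X_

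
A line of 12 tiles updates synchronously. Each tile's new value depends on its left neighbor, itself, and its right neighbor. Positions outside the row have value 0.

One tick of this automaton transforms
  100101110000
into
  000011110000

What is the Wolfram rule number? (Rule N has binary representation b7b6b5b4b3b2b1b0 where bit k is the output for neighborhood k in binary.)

232

position 6: 111 → 1  (bit 7 = 1)
position 7: 110 → 1  (bit 6 = 1)
position 4: 101 → 1  (bit 5 = 1)
position 1: 100 → 0  (bit 4 = 0)
position 5: 011 → 1  (bit 3 = 1)
position 0: 010 → 0  (bit 2 = 0)
position 2: 001 → 0  (bit 1 = 0)
position 9: 000 → 0  (bit 0 = 0)
bits b7..b0 = 11101000 = 232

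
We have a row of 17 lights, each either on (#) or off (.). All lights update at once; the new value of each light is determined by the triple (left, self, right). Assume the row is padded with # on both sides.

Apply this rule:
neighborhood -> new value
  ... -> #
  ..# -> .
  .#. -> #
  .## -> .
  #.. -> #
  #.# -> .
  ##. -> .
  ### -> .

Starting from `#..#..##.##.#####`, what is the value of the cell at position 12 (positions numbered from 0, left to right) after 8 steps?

.#.##............
.#...###########.
.###.............
....############.
###..............
...#############.
##...............
..##############.
position 12 holds #

#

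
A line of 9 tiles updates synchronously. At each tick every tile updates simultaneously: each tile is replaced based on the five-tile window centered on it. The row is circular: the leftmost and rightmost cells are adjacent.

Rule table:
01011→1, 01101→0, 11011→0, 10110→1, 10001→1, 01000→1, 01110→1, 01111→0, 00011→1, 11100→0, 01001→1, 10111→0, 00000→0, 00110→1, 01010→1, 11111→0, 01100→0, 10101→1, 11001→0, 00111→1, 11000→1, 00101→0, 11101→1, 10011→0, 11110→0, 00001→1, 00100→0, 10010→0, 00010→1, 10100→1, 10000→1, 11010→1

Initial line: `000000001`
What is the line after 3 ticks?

110000110
101111100
010000000

010000000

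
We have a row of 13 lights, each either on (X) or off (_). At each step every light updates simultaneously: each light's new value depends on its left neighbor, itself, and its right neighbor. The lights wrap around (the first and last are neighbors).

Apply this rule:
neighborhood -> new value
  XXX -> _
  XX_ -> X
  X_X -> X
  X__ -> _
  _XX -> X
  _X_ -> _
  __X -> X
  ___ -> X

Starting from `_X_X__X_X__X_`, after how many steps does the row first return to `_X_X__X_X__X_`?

X_X__X_X__X__
_X__X_X__X__X
X__X_X__X__X_
__X_X__X__X_X
_X_X__X__X_X_
X_X__X__X_X__
_X__X__X_X__X
X__X__X_X__X_
__X__X_X__X_X
_X__X_X__X_X_
X__X_X__X_X__
__X_X__X_X__X
_X_X__X_X__X_

13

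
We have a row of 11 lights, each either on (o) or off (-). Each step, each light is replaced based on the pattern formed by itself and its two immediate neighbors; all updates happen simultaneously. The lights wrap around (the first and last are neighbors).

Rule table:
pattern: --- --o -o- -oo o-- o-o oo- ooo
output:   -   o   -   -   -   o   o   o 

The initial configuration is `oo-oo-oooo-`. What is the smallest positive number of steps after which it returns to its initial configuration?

11

step 1: -oo-oo-oooo
step 2: o-oo-oo-ooo
step 3: oo-oo-oo-oo
step 4: ooo-oo-oo-o
step 5: oooo-oo-oo-
step 6: -oooo-oo-oo
step 7: o-oooo-oo-o
step 8: oo-oooo-oo-
step 9: -oo-oooo-oo
step 10: o-oo-oooo-o
step 11: oo-oo-oooo-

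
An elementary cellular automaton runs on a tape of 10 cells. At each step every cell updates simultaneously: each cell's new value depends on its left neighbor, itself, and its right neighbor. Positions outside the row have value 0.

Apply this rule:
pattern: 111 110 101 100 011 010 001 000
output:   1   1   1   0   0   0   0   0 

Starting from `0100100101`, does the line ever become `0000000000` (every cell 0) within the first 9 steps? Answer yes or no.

0000000010
0000000000
all cells are 0 at step 2

yes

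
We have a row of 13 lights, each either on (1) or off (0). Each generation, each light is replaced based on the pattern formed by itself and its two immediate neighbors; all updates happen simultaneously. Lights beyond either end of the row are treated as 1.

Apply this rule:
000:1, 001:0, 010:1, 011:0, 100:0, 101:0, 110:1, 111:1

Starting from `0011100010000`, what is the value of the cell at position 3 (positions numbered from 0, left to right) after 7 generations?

0

0001101010110
0100101010010
0100101010010  (fixed point — unchanged through generation 7)
position 3 holds 0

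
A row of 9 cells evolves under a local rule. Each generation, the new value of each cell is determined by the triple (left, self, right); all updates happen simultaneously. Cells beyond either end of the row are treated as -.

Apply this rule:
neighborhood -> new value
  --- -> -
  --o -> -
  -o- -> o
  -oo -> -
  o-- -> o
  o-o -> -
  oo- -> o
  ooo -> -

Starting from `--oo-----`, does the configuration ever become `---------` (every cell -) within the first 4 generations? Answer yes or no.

generation 1: ---oo----
generation 2: ----oo---
generation 3: -----oo--
generation 4: ------oo-
generation 4 is ------oo-, still not uniform -

no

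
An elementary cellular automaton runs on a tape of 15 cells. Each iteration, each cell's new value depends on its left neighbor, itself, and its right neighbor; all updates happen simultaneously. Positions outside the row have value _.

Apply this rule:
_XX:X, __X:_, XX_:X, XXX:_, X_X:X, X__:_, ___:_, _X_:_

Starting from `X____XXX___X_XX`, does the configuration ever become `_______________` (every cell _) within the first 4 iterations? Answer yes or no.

_____X_X____XXX
______X_____X_X
_____________X_
_______________
all cells are _ at iteration 4

yes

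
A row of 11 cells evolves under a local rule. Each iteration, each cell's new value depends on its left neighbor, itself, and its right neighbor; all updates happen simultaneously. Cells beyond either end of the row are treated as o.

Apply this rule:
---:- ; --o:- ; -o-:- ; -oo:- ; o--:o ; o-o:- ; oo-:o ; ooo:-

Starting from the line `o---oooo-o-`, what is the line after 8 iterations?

o--oo--oo--

oo-----o---
-oo-----o--
--oo-----o-
o--oo------
oo--oo-----
-oo--oo----
--oo--oo---
o--oo--oo--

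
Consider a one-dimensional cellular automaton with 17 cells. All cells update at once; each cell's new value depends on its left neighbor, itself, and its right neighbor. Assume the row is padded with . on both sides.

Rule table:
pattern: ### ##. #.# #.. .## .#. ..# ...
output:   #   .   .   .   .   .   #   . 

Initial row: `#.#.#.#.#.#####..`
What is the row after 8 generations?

....#............

generation 1: ...........###...
generation 2: ..........#.#....
generation 3: .........#.......
generation 4: ........#........
generation 5: .......#.........
generation 6: ......#..........
generation 7: .....#...........
generation 8: ....#............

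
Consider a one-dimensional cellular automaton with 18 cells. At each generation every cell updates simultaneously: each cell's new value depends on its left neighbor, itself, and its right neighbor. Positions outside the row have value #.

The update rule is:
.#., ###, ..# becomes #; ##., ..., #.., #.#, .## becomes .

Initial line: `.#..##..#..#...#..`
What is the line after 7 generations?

generation 1: .#.#...##.##..##.#
generation 2: .#.#..#......#....
generation 3: .#.#.##.....##...#
generation 4: .#.#.......#....#.
generation 5: .#.#......##...##.
generation 6: .#.#.....#....#...
generation 7: .#.#....##...##..#

.#.#....##...##..#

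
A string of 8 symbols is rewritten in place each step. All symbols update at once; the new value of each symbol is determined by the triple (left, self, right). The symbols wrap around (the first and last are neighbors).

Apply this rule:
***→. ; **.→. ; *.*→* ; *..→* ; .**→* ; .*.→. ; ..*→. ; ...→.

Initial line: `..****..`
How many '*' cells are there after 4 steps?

..*...*.
...*...*
*...*...
.*...*..
count of *: 2

2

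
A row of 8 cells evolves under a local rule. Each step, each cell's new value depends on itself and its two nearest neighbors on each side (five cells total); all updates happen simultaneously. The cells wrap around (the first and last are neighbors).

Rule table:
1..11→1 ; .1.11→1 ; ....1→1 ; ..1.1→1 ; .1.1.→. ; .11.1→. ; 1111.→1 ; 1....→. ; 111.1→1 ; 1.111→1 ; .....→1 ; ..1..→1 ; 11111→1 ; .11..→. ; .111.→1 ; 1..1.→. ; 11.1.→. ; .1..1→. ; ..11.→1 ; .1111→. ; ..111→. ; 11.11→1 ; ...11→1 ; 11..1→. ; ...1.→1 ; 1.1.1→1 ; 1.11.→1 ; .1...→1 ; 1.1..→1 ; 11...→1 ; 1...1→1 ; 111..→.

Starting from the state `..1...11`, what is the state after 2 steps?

..11111.
11..11.1

11..11.1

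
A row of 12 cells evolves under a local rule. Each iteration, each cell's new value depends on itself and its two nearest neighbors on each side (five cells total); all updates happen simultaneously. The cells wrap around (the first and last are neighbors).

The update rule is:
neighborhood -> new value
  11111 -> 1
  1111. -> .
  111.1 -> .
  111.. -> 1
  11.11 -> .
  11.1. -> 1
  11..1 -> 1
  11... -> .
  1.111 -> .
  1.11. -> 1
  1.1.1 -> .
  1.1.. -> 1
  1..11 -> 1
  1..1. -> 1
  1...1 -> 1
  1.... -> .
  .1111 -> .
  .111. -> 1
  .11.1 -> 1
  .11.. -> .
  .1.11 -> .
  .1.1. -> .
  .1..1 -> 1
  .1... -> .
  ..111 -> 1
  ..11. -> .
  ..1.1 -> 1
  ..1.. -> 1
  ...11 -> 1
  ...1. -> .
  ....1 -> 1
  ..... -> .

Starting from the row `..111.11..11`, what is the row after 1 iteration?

1111..1.11..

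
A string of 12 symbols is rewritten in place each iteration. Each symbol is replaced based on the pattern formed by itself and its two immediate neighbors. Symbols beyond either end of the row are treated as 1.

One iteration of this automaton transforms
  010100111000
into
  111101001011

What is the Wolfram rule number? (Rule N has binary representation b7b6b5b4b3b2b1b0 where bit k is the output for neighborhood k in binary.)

position 7: 111 → 0  (bit 7 = 0)
position 8: 110 → 1  (bit 6 = 1)
position 0: 101 → 1  (bit 5 = 1)
position 4: 100 → 0  (bit 4 = 0)
position 6: 011 → 0  (bit 3 = 0)
position 1: 010 → 1  (bit 2 = 1)
position 5: 001 → 1  (bit 1 = 1)
position 10: 000 → 1  (bit 0 = 1)
bits b7..b0 = 01100111 = 103

103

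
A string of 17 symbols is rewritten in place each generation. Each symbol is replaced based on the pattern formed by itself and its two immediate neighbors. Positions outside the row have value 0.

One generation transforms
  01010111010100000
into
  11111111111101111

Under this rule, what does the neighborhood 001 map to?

1

At position 0 the neighborhood is 001; the next row has 1 there.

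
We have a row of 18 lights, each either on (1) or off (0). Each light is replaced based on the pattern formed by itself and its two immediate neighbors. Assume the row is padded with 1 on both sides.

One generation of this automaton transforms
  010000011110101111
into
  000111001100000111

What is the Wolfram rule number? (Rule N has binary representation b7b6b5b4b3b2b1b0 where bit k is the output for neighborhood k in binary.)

129

position 8: 111 → 1  (bit 7 = 1)
position 10: 110 → 0  (bit 6 = 0)
position 0: 101 → 0  (bit 5 = 0)
position 2: 100 → 0  (bit 4 = 0)
position 7: 011 → 0  (bit 3 = 0)
position 1: 010 → 0  (bit 2 = 0)
position 6: 001 → 0  (bit 1 = 0)
position 3: 000 → 1  (bit 0 = 1)
bits b7..b0 = 10000001 = 129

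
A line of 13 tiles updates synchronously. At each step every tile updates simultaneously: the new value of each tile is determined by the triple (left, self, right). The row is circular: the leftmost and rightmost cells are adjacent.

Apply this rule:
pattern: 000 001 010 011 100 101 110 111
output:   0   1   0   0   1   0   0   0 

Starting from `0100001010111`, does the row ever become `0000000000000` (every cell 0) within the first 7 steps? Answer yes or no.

no

0010010000000
0101101000000
1000000100000
0100001010001
0010010001010
0101101010001
0000000001010
step 7 is 0000000001010, still not uniform 0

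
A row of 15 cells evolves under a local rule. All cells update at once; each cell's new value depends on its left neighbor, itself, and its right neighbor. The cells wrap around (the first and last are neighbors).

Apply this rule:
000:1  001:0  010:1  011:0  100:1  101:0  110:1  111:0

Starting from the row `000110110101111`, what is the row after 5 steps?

step 1: 110010010100001
step 2: 011011010111100
step 3: 001001010000111
step 4: 101101011110001
step 5: 100101000011100

100101000011100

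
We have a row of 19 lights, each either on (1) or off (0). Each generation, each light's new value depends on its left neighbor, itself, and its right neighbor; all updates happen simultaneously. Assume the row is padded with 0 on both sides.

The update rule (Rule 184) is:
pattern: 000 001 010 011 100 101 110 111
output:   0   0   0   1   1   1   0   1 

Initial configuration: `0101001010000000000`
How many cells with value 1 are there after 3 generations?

generation 1: 0010100101000000000
generation 2: 0001010010100000000
generation 3: 0000101001010000000
count of 1: 4

4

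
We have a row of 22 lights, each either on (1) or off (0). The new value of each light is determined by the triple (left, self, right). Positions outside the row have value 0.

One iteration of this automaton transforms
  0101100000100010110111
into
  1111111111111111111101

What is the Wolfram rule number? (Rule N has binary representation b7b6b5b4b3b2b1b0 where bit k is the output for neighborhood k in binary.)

127

position 20: 111 → 0  (bit 7 = 0)
position 4: 110 → 1  (bit 6 = 1)
position 2: 101 → 1  (bit 5 = 1)
position 5: 100 → 1  (bit 4 = 1)
position 3: 011 → 1  (bit 3 = 1)
position 1: 010 → 1  (bit 2 = 1)
position 0: 001 → 1  (bit 1 = 1)
position 6: 000 → 1  (bit 0 = 1)
bits b7..b0 = 01111111 = 127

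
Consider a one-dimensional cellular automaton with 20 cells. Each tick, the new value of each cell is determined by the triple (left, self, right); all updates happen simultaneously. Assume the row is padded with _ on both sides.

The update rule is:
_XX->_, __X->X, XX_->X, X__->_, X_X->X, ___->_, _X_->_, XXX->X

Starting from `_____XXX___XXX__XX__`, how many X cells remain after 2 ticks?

____X_XX__X_XX_X_X__
___X_X_X_X_X_XX_X___
count of X: 8

8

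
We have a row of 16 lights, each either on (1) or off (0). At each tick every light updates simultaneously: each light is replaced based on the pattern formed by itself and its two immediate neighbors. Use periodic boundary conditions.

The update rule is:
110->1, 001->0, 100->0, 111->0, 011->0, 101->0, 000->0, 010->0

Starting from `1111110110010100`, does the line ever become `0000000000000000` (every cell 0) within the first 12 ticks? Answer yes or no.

tick 1: 0000010010000000
tick 2: 0000000000000000
all cells are 0 at tick 2

yes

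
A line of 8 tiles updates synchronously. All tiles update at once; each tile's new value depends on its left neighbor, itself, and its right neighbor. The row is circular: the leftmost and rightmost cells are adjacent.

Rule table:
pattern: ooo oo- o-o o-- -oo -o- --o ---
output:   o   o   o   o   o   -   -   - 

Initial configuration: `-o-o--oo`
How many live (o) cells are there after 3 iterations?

iteration 1: o-o-o-oo
iteration 2: oo-o-ooo
iteration 3: ooo-oooo
count of o: 7

7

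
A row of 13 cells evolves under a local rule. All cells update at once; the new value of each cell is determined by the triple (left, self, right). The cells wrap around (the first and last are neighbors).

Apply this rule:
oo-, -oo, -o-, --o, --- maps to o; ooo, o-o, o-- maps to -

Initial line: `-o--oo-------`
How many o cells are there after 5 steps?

8

oo-ooo-oooooo
-o-o-o-o-----
oo-o-o-o-oooo
-o-o-o-o-o---
oo-o-o-o-o-oo
count of o: 8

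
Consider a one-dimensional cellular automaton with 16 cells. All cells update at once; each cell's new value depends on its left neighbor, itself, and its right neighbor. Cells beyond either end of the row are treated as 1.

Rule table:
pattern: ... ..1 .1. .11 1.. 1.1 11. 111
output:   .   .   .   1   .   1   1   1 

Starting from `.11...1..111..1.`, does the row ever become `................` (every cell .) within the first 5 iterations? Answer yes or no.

iteration 1: 111......111...1
iteration 2: 111......111...1  (fixed point — unchanged through iteration 5)
iteration 5 is 111......111...1, still not uniform .

no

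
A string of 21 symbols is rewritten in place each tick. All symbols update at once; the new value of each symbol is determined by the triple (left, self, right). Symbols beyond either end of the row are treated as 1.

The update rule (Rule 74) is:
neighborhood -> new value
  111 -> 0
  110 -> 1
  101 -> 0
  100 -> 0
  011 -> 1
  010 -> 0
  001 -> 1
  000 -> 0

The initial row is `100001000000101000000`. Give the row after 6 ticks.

100010000001000000001
100100000010000000011
101000000100000000110
100000001000000001110
100000010000000011010
100000100000000111000

100000100000000111000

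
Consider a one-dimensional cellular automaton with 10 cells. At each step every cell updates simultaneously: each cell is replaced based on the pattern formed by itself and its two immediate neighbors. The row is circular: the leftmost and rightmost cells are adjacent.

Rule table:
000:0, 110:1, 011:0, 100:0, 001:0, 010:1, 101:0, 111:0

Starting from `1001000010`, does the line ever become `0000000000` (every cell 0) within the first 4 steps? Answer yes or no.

no

1001000010  (fixed point — unchanged through step 4)
step 4 is 1001000010, still not uniform 0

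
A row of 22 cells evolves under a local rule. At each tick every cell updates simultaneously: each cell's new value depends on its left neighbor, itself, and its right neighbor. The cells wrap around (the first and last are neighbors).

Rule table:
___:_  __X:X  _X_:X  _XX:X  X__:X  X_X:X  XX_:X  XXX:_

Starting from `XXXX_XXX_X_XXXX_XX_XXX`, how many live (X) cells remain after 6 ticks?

___XXX_XXXXX__XXXXXX__
__XX_XXX___XXXX____XX_
_XXXXX_XX_XX__XX__XXXX
XX___XXXXXXXXXXXXXX__X
_XX_XX____________XXXX
XXXXXXX__________XX__X
count of X: 10

10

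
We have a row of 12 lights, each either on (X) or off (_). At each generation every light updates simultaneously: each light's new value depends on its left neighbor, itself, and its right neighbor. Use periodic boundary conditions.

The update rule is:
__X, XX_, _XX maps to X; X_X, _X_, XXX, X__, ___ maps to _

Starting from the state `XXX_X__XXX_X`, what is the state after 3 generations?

X___XX_X____

generation 1: __X___XX_X_X
generation 2: _X___XXX____
generation 3: X___XX_X____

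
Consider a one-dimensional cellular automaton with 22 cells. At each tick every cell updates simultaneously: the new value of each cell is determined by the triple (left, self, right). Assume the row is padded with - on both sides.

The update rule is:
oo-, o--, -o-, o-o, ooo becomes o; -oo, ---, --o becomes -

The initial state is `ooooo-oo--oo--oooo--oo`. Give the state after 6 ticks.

tick 1: -ooooo-oo--oo--oooo--o
tick 2: --ooooo-oo--oo--oooo-o
tick 3: ---ooooo-oo--oo--ooooo
tick 4: ----ooooo-oo--oo--oooo
tick 5: -----ooooo-oo--oo--ooo
tick 6: ------ooooo-oo--oo--oo

------ooooo-oo--oo--oo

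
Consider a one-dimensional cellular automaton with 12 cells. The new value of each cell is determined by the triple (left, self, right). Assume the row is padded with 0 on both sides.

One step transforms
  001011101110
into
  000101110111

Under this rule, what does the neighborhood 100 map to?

At position 11 the neighborhood is 100; the next row has 1 there.

1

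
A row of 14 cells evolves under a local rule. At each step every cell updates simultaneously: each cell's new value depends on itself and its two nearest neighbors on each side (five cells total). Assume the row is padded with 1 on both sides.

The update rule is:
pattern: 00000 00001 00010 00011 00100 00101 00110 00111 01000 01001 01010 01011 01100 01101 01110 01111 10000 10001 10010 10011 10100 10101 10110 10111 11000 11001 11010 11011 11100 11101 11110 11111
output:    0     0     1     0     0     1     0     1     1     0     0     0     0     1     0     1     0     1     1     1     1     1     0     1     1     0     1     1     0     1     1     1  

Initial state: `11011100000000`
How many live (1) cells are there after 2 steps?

5

11110010000000
11100101000000
count of 1: 5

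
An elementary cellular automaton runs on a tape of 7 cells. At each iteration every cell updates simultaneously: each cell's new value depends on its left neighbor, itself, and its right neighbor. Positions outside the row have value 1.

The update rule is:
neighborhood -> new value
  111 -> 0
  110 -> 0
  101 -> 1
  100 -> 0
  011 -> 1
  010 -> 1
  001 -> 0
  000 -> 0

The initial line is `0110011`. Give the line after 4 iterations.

0000011

1100010
0000011
0000010
0000011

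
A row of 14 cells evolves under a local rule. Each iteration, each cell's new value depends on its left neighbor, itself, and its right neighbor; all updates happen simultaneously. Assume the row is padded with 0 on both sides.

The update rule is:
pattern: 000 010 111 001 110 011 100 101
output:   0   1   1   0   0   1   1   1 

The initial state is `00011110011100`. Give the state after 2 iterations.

iteration 1: 00011101011010
iteration 2: 00011011110111

00011011110111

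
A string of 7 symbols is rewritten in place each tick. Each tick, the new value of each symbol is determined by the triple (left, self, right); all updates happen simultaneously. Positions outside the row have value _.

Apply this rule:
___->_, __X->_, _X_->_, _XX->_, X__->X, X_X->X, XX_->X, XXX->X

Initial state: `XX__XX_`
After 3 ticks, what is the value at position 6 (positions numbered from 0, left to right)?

_

_XX__XX
__XX__X
___XX__
position 6 holds _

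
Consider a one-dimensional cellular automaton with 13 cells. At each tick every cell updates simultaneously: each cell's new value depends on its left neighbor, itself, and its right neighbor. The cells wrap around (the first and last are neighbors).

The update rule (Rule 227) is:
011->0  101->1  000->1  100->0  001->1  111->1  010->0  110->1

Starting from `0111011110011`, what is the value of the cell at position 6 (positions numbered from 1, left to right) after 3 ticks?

1

1011101110101
1101110111010
0110111011101
position 6 holds 1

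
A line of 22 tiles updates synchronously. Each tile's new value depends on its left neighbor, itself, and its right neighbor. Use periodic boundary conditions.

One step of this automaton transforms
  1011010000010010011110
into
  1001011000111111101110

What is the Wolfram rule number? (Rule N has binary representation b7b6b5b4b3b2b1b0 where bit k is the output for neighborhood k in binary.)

214

position 18: 111 → 1  (bit 7 = 1)
position 3: 110 → 1  (bit 6 = 1)
position 1: 101 → 0  (bit 5 = 0)
position 6: 100 → 1  (bit 4 = 1)
position 2: 011 → 0  (bit 3 = 0)
position 0: 010 → 1  (bit 2 = 1)
position 10: 001 → 1  (bit 1 = 1)
position 7: 000 → 0  (bit 0 = 0)
bits b7..b0 = 11010110 = 214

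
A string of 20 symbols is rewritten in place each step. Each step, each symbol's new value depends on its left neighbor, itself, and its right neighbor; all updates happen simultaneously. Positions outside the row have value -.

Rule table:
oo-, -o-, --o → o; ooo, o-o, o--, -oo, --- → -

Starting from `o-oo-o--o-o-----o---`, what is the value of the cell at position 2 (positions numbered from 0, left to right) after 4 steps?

o

o--o-o-oo-o----oo---
o-oo-o--o-o---o-o---
o--o-o-oo-o--oo-o---
o-oo-o--o-o-o-o-o---
position 2 holds o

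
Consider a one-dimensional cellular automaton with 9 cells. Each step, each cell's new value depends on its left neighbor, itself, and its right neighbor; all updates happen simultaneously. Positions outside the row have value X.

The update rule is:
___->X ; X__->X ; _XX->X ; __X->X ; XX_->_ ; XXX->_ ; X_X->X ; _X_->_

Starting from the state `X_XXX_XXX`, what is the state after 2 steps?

XX_XXX_XX

_XX__XX__
XX_XXX_XX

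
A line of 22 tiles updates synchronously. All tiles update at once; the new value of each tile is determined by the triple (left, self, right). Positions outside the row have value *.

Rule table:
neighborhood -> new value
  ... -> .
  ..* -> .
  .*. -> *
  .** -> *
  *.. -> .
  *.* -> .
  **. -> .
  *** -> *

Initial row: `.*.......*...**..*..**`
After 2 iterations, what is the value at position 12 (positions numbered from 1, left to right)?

.

iteration 1: .*.......*...*...*..**
iteration 2: .*.......*...*...*..**
position 12 holds .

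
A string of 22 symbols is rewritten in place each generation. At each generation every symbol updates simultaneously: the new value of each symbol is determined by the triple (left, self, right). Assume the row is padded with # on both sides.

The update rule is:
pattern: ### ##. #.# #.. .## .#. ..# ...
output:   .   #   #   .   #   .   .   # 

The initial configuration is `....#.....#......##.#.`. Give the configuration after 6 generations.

...####.#..####.#.#.#.

.##...###...####.###.#
###.#.#.#.#.#..###.###
..##.#.#.#.#...#.###..
..###.#.#.#..#..##.#..
..#.##.#.#......###...
...####.#..####.#.#.#.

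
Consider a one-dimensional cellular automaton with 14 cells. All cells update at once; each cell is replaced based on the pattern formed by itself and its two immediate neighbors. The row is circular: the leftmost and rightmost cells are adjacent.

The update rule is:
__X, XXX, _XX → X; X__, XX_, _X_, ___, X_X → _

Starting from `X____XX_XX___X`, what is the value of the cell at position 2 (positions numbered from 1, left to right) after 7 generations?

_

generation 1: ____XX__X___XX
generation 2: ___XX__X___XX_
generation 3: __XX__X___XX__
generation 4: _XX__X___XX___
generation 5: XX__X___XX____
generation 6: X__X___XX____X
generation 7: __X___XX____XX
position 2 holds _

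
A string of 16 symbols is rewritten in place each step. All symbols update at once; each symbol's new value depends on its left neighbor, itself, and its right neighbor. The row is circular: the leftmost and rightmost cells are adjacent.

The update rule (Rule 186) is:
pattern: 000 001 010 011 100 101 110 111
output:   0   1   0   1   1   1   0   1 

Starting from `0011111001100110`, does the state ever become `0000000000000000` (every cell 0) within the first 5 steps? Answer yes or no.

step 1: 0111110111011101
step 2: 1111101110111010
step 3: 1111011101110101
step 4: 1110111011101011
step 5: 1101110111010111
step 5 is 1101110111010111, still not uniform 0

no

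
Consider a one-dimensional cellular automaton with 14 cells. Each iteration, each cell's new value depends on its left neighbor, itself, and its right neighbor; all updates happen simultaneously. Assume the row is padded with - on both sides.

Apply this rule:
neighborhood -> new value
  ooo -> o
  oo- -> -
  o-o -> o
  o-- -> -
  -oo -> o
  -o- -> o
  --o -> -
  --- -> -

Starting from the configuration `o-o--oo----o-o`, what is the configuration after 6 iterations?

o----o-----o--

ooo--o-----ooo
oo---o-----oo-
o----o-----o--
o----o-----o--  (fixed point — unchanged through iteration 6)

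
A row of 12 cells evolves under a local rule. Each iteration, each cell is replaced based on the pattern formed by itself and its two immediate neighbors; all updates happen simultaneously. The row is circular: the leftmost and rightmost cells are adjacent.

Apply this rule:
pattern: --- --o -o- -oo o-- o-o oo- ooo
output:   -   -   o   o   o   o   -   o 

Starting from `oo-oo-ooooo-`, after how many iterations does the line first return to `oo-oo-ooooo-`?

12

iteration 1: o-oo-ooooo-o
iteration 2: -oo-ooooo-oo
iteration 3: oo-ooooo-oo-
iteration 4: o-ooooo-oo-o
iteration 5: -ooooo-oo-oo
iteration 6: ooooo-oo-oo-
iteration 7: oooo-oo-oo-o
iteration 8: ooo-oo-oo-oo
iteration 9: oo-oo-oo-ooo
iteration 10: o-oo-oo-oooo
iteration 11: -oo-oo-ooooo
iteration 12: oo-oo-ooooo-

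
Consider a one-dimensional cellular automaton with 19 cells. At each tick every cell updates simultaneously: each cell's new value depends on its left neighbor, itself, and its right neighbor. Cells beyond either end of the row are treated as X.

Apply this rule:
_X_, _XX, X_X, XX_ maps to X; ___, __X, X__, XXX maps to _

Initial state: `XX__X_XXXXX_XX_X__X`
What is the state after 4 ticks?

tick 1: _X__XXX___XXXXXX__X
tick 2: XX__X_X___X____X__X
tick 3: _X__XXX___X____X__X
tick 4: XX__X_X___X____X__X

XX__X_X___X____X__X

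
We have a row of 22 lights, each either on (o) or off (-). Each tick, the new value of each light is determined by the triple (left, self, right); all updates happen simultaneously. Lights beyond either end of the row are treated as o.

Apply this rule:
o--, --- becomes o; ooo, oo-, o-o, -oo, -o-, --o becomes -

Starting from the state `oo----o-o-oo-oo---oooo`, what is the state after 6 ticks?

---ooooooooo---oooooo-

tick 1: --ooo----------oo-----
tick 2: o----ooooooooo---oooo-
tick 3: -ooo----------oo------
tick 4: ----ooooooooo---ooooo-
tick 5: ooo----------oo-------
tick 6: ---ooooooooo---oooooo-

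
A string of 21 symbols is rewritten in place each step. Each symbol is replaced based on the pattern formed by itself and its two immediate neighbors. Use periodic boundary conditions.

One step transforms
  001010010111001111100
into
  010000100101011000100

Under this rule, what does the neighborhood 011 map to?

1

At position 9 the neighborhood is 011; the next row has 1 there.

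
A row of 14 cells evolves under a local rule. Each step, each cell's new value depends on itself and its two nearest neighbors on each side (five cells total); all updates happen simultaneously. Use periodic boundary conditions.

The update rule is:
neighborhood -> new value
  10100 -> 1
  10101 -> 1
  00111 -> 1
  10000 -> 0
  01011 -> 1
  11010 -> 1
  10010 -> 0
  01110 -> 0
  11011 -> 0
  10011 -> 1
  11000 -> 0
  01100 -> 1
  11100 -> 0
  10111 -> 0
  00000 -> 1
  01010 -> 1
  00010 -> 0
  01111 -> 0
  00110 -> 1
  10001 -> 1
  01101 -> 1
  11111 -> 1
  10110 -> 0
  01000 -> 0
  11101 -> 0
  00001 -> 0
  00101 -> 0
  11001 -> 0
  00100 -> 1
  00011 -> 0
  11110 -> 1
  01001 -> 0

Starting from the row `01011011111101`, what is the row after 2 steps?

11011010100000

11101000111011
11011010100000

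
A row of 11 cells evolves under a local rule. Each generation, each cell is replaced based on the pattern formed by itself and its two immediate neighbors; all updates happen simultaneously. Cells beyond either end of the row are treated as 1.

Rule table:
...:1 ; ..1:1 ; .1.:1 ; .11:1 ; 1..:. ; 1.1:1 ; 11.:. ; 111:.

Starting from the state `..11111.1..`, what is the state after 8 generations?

11...111.11

.11....11.1
11..1111.11
...11...11.
.111..111.1
11...11..11
...111..11.
.111...11.1
11...111.11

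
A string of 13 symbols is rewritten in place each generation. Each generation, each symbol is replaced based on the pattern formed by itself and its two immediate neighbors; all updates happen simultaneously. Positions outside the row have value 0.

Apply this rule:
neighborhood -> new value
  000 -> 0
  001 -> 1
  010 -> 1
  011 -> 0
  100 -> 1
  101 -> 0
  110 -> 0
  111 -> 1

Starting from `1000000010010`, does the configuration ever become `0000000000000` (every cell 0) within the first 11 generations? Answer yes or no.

no

1100000111111
0010001011110
0111011001101
1010000110001
1011001001011
1000111111000
1101011110100
0001001100110
0011110011001
0101101100111
1100000011010
generation 11 is 1100000011010, still not uniform 0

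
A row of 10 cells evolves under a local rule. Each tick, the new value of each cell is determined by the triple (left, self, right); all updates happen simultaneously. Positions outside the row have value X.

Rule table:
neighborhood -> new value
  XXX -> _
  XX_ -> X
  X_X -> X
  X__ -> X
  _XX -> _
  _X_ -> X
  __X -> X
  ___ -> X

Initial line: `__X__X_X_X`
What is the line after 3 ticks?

XXXXXXXX__

tick 1: XXXXXXXXX_
tick 2: ________XX
tick 3: XXXXXXXX__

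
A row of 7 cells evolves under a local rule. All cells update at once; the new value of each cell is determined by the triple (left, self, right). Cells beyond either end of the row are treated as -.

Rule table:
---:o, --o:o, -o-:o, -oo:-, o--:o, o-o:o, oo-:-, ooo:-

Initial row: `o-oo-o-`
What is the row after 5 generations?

oo--ooo

oo--ooo
--oo---
oo--ooo  (repeats generation 1; period 2)
generation 5: oo--ooo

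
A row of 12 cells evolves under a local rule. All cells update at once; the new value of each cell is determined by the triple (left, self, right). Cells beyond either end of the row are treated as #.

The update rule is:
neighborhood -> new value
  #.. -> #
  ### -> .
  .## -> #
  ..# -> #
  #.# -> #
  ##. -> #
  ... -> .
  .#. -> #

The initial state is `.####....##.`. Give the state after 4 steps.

.##....#####

##..##..####
.########...
##......##.#
.##....#####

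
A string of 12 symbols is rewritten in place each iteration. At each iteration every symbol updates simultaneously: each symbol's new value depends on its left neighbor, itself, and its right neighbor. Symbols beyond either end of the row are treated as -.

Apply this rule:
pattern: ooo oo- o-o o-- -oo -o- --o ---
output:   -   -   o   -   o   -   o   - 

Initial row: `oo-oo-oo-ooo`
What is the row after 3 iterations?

o-oo-oo-oo--
-oo-oo-oo---
oo-oo-oo----

oo-oo-oo----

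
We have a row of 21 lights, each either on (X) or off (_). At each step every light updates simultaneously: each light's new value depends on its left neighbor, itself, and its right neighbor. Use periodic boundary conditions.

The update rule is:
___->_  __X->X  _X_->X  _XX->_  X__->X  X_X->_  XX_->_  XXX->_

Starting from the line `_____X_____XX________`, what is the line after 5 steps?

step 1: ____XXX___X__X_______
step 2: ___X___X_XXXXXX______
step 3: __XXX_XX_______X_____
step 4: _X______X_____XXX____
step 5: XXX____XXX___X___X___

XXX____XXX___X___X___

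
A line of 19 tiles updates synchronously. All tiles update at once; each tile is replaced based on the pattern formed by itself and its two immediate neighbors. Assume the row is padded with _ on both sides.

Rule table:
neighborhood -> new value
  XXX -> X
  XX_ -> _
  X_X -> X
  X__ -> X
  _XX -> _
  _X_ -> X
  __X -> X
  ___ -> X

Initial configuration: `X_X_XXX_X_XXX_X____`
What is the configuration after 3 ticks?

X__X_X_XXX_X_X_XX_X

tick 1: XXXX_X_XXX_X_XXXXXX
tick 2: _XX_XXX_X_XXX_XXXX_
tick 3: X__X_X_XXX_X_X_XX_X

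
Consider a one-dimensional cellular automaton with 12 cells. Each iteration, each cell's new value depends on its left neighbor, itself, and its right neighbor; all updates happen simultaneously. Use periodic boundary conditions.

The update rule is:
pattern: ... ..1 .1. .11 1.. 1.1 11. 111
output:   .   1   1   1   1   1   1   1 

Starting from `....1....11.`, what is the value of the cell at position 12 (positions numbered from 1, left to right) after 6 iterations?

1

...111..1111
1.1111111111
111111111111
111111111111  (fixed point — unchanged through iteration 6)
position 12 holds 1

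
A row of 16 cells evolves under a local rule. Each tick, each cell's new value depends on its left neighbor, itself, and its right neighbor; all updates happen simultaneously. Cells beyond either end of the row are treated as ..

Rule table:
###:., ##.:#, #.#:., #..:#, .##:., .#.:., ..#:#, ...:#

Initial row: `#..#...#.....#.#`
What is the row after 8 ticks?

#..#.....####.##

.##.###.#####...
#.#...#.....####
...###.#####...#
###..#.....####.
..###.#####...##
##..#.....####.#
.###.#####...#..
#..#.....####.##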